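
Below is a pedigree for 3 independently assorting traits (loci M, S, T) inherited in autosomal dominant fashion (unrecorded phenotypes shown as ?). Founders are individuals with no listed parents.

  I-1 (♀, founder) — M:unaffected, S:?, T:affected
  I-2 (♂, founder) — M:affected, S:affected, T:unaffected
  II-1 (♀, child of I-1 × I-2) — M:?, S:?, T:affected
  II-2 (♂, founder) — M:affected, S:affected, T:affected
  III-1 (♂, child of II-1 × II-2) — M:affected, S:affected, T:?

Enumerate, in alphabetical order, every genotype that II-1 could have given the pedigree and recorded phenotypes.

M/I-1 un ·: mm
M/I-2 aff ·: Mm|MM
M/II-1 ? I-1×I-2: mm|Mm
M/II-2 aff ·: Mm|MM
M/III-1 aff II-1×II-2: Mm|MM
⇒ M over [I-1,I-2,II-1,II-2,III-1]: 10 consistent
S/I-1 ? ·: ss|Ss|SS
S/I-2 aff ·: Ss|SS
S/II-1 ? I-1×I-2: ss|Ss|SS
S/II-2 aff ·: Ss|SS
S/III-1 aff II-1×II-2: Ss|SS
⇒ S over [I-1,I-2,II-1,II-2,III-1]: 36 consistent
T/I-1 aff ·: Tt|TT
T/I-2 un ·: tt
T/II-1 aff I-1×I-2: Tt
T/II-2 aff ·: Tt|TT
T/III-1 ? II-1×II-2: tt|Tt|TT
⇒ T over [I-1,I-2,II-1,II-2,III-1]: 10 consistent

II-1 ∈ {Mm SS Tt, Mm Ss Tt, Mm ss Tt, mm SS Tt, mm Ss Tt, mm ss Tt}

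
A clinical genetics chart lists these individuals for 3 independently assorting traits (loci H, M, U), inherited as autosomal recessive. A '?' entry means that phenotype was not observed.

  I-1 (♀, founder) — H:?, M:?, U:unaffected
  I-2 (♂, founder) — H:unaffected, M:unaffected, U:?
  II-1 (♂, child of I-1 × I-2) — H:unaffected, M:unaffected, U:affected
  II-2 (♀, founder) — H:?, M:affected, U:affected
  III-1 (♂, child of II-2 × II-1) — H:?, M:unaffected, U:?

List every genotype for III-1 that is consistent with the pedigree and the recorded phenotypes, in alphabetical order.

III-1 ∈ {HH Mm uu, Hh Mm uu, hh Mm uu}

H/I-1 ? ·: HH|Hh|hh
H/I-2 un ·: HH|Hh
H/II-1 un I-1×I-2: HH|Hh
H/II-2 ? ·: HH|Hh|hh
H/III-1 ? II-2×II-1: HH|Hh|hh
⇒ H over [I-1,I-2,II-1,II-2,III-1]: 51 consistent
M/I-1 ? ·: MM|Mm|mm
M/I-2 un ·: MM|Mm
M/II-1 un I-1×I-2: MM|Mm
M/II-2 aff ·: mm
M/III-1 un II-2×II-1: Mm
⇒ M over [I-1,I-2,II-1,II-2,III-1]: 9 consistent
U/I-1 un ·: Uu
U/I-2 ? ·: Uu|uu
U/II-1 aff I-1×I-2: uu
U/II-2 aff ·: uu
U/III-1 ? II-2×II-1: uu
⇒ U over [I-1,I-2,II-1,II-2,III-1]: 2 consistent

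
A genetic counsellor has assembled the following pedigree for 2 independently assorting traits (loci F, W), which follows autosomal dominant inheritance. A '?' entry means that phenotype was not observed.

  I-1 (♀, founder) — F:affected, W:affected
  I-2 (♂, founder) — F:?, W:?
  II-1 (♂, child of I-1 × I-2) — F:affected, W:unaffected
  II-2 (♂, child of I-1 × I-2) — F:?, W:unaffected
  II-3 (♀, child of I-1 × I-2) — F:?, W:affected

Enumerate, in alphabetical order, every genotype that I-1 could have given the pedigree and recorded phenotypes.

F/I-1 aff ·: Ff|FF
F/I-2 ? ·: ff|Ff|FF
F/II-1 aff I-1×I-2: Ff|FF
F/II-2 ? I-1×I-2: ff|Ff|FF
F/II-3 ? I-1×I-2: ff|Ff|FF
⇒ F over [I-1,I-2,II-1,II-2,II-3]: 40 consistent
W/I-1 aff ·: Ww
W/I-2 ? ·: ww|Ww
W/II-1 un I-1×I-2: ww
W/II-2 un I-1×I-2: ww
W/II-3 aff I-1×I-2: Ww|WW
⇒ W over [I-1,I-2,II-1,II-2,II-3]: 3 consistent

I-1 ∈ {FF Ww, Ff Ww}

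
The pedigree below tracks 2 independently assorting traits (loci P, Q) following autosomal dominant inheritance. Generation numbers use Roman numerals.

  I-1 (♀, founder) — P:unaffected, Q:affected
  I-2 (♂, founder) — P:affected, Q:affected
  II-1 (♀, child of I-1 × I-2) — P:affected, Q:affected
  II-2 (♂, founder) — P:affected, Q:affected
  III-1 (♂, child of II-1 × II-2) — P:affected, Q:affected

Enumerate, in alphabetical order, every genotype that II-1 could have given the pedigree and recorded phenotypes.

P/I-1 un ·: pp
P/I-2 aff ·: Pp|PP
P/II-1 aff I-1×I-2: Pp
P/II-2 aff ·: Pp|PP
P/III-1 aff II-1×II-2: Pp|PP
⇒ P over [I-1,I-2,II-1,II-2,III-1]: 8 consistent
Q/I-1 aff ·: Qq|QQ
Q/I-2 aff ·: Qq|QQ
Q/II-1 aff I-1×I-2: Qq|QQ
Q/II-2 aff ·: Qq|QQ
Q/III-1 aff II-1×II-2: Qq|QQ
⇒ Q over [I-1,I-2,II-1,II-2,III-1]: 24 consistent

II-1 ∈ {Pp QQ, Pp Qq}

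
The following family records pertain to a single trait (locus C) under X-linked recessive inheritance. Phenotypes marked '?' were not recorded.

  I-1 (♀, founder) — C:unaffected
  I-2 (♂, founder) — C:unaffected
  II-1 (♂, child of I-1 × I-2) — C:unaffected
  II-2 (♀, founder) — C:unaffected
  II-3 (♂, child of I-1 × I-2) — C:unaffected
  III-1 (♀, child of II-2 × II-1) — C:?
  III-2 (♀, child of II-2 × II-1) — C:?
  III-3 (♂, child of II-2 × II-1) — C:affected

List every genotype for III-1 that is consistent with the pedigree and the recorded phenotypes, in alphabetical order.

C/I-1 un ·: X^CX^C|X^CX^c
C/I-2 un ·: X^CY
C/II-1 un I-1×I-2: X^CY
C/II-2 un ·: X^CX^c
C/II-3 un I-1×I-2: X^CY
C/III-1 ? II-2×II-1: X^CX^C|X^CX^c
C/III-2 ? II-2×II-1: X^CX^C|X^CX^c
C/III-3 aff II-2×II-1: X^cY
⇒ C over [I-1,I-2,II-1,II-2,II-3,III-1,III-2,III-3]: 8 consistent

III-1 ∈ {X^CX^C, X^CX^c}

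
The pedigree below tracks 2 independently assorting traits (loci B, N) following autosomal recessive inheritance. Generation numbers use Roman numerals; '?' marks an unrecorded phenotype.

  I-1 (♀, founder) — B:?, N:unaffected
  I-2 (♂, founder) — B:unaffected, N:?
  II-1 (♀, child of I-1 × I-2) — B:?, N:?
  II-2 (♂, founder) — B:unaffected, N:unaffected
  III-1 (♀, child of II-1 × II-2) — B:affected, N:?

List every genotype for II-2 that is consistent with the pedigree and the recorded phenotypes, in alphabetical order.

II-2 ∈ {Bb NN, Bb Nn}

B/I-1 ? ·: BB|Bb|bb
B/I-2 un ·: BB|Bb
B/II-1 ? I-1×I-2: Bb|bb
B/II-2 un ·: Bb
B/III-1 aff II-1×II-2: bb
⇒ B over [I-1,I-2,II-1,II-2,III-1]: 7 consistent
N/I-1 un ·: NN|Nn
N/I-2 ? ·: NN|Nn|nn
N/II-1 ? I-1×I-2: NN|Nn|nn
N/II-2 un ·: NN|Nn
N/III-1 ? II-1×II-2: NN|Nn|nn
⇒ N over [I-1,I-2,II-1,II-2,III-1]: 43 consistent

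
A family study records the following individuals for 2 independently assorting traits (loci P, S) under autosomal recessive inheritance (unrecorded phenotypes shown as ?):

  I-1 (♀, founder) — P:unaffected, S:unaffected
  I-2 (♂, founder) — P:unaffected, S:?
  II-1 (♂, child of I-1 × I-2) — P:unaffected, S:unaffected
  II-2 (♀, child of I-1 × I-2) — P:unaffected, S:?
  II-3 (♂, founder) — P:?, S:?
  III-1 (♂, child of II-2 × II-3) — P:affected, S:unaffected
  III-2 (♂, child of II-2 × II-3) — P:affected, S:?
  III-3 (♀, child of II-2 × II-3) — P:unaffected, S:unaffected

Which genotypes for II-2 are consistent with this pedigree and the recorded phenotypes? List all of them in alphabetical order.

P/I-1 un ·: PP|Pp
P/I-2 un ·: PP|Pp
P/II-1 un I-1×I-2: PP|Pp
P/II-2 un I-1×I-2: Pp
P/II-3 ? ·: Pp|pp
P/III-1 aff II-2×II-3: pp
P/III-2 aff II-2×II-3: pp
P/III-3 un II-2×II-3: PP|Pp
⇒ P over [I-1,I-2,II-1,II-2,II-3,III-1,III-2,III-3]: 18 consistent
S/I-1 un ·: SS|Ss
S/I-2 ? ·: SS|Ss|ss
S/II-1 un I-1×I-2: SS|Ss
S/II-2 ? I-1×I-2: SS|Ss|ss
S/II-3 ? ·: SS|Ss|ss
S/III-1 un II-2×II-3: SS|Ss
S/III-2 ? II-2×II-3: SS|Ss|ss
S/III-3 un II-2×II-3: SS|Ss
⇒ S over [I-1,I-2,II-1,II-2,II-3,III-1,III-2,III-3]: 255 consistent

II-2 ∈ {Pp SS, Pp Ss, Pp ss}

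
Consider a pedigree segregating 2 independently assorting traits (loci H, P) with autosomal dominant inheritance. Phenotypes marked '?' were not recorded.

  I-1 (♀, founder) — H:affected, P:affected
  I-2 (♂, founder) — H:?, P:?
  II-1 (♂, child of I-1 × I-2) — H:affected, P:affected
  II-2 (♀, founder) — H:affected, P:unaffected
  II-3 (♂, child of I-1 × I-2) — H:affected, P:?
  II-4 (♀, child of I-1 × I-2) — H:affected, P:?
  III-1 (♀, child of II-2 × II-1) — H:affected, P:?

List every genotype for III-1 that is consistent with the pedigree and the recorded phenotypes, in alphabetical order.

III-1 ∈ {HH Pp, HH pp, Hh Pp, Hh pp}

H/I-1 aff ·: Hh|HH
H/I-2 ? ·: hh|Hh|HH
H/II-1 aff I-1×I-2: Hh|HH
H/II-2 aff ·: Hh|HH
H/II-3 aff I-1×I-2: Hh|HH
H/II-4 aff I-1×I-2: Hh|HH
H/III-1 aff II-2×II-1: Hh|HH
⇒ H over [I-1,I-2,II-1,II-2,II-3,II-4,III-1]: 95 consistent
P/I-1 aff ·: Pp|PP
P/I-2 ? ·: pp|Pp|PP
P/II-1 aff I-1×I-2: Pp|PP
P/II-2 un ·: pp
P/II-3 ? I-1×I-2: pp|Pp|PP
P/II-4 ? I-1×I-2: pp|Pp|PP
P/III-1 ? II-2×II-1: pp|Pp
⇒ P over [I-1,I-2,II-1,II-2,II-3,II-4,III-1]: 62 consistent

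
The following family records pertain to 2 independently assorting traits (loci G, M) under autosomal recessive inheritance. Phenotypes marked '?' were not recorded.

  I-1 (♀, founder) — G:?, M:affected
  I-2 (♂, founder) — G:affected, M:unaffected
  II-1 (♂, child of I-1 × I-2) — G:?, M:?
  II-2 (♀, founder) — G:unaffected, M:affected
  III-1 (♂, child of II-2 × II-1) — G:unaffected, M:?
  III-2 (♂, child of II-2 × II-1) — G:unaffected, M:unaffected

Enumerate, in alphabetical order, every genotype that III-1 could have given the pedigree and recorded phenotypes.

G/I-1 ? ·: GG|Gg|gg
G/I-2 aff ·: gg
G/II-1 ? I-1×I-2: Gg|gg
G/II-2 un ·: GG|Gg
G/III-1 un II-2×II-1: GG|Gg
G/III-2 un II-2×II-1: GG|Gg
⇒ G over [I-1,I-2,II-1,II-2,III-1,III-2]: 20 consistent
M/I-1 aff ·: mm
M/I-2 un ·: MM|Mm
M/II-1 ? I-1×I-2: Mm
M/II-2 aff ·: mm
M/III-1 ? II-2×II-1: Mm|mm
M/III-2 un II-2×II-1: Mm
⇒ M over [I-1,I-2,II-1,II-2,III-1,III-2]: 4 consistent

III-1 ∈ {GG Mm, GG mm, Gg Mm, Gg mm}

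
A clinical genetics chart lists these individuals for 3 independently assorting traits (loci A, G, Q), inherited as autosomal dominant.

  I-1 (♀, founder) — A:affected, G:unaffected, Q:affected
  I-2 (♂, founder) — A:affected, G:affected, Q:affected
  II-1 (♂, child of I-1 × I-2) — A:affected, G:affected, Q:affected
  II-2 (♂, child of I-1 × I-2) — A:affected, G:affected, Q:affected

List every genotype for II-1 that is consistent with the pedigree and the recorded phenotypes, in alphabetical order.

A/I-1 aff ·: Aa|AA
A/I-2 aff ·: Aa|AA
A/II-1 aff I-1×I-2: Aa|AA
A/II-2 aff I-1×I-2: Aa|AA
⇒ A over [I-1,I-2,II-1,II-2]: 13 consistent
G/I-1 un ·: gg
G/I-2 aff ·: Gg|GG
G/II-1 aff I-1×I-2: Gg
G/II-2 aff I-1×I-2: Gg
⇒ G over [I-1,I-2,II-1,II-2]: 2 consistent
Q/I-1 aff ·: Qq|QQ
Q/I-2 aff ·: Qq|QQ
Q/II-1 aff I-1×I-2: Qq|QQ
Q/II-2 aff I-1×I-2: Qq|QQ
⇒ Q over [I-1,I-2,II-1,II-2]: 13 consistent

II-1 ∈ {AA Gg QQ, AA Gg Qq, Aa Gg QQ, Aa Gg Qq}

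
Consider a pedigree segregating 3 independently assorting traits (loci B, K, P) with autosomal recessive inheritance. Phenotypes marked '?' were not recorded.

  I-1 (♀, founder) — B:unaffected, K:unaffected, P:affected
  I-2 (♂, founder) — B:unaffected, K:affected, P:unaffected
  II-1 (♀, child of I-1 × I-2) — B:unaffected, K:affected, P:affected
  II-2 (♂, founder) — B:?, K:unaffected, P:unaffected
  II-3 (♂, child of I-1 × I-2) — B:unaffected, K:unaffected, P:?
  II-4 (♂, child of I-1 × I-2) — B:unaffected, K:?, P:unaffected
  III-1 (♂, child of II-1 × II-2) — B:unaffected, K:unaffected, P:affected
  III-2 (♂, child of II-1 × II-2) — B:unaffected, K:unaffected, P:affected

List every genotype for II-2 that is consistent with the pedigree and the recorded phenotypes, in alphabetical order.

B/I-1 un ·: BB|Bb
B/I-2 un ·: BB|Bb
B/II-1 un I-1×I-2: BB|Bb
B/II-2 ? ·: BB|Bb|bb
B/II-3 un I-1×I-2: BB|Bb
B/II-4 un I-1×I-2: BB|Bb
B/III-1 un II-1×II-2: BB|Bb
B/III-2 un II-1×II-2: BB|Bb
⇒ B over [I-1,I-2,II-1,II-2,II-3,II-4,III-1,III-2]: 186 consistent
K/I-1 un ·: Kk
K/I-2 aff ·: kk
K/II-1 aff I-1×I-2: kk
K/II-2 un ·: KK|Kk
K/II-3 un I-1×I-2: Kk
K/II-4 ? I-1×I-2: Kk|kk
K/III-1 un II-1×II-2: Kk
K/III-2 un II-1×II-2: Kk
⇒ K over [I-1,I-2,II-1,II-2,II-3,II-4,III-1,III-2]: 4 consistent
P/I-1 aff ·: pp
P/I-2 un ·: Pp
P/II-1 aff I-1×I-2: pp
P/II-2 un ·: Pp
P/II-3 ? I-1×I-2: Pp|pp
P/II-4 un I-1×I-2: Pp
P/III-1 aff II-1×II-2: pp
P/III-2 aff II-1×II-2: pp
⇒ P over [I-1,I-2,II-1,II-2,II-3,II-4,III-1,III-2]: 2 consistent

II-2 ∈ {BB KK Pp, BB Kk Pp, Bb KK Pp, Bb Kk Pp, bb KK Pp, bb Kk Pp}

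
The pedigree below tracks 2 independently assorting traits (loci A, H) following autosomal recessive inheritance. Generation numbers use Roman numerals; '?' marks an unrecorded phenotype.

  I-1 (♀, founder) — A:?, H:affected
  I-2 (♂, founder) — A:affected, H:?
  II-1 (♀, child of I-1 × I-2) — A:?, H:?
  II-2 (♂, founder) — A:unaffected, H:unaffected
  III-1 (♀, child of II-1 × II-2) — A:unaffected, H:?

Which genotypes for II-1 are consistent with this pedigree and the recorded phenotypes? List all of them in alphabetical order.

II-1 ∈ {Aa Hh, Aa hh, aa Hh, aa hh}

A/I-1 ? ·: AA|Aa|aa
A/I-2 aff ·: aa
A/II-1 ? I-1×I-2: Aa|aa
A/II-2 un ·: AA|Aa
A/III-1 un II-1×II-2: AA|Aa
⇒ A over [I-1,I-2,II-1,II-2,III-1]: 12 consistent
H/I-1 aff ·: hh
H/I-2 ? ·: HH|Hh|hh
H/II-1 ? I-1×I-2: Hh|hh
H/II-2 un ·: HH|Hh
H/III-1 ? II-1×II-2: HH|Hh|hh
⇒ H over [I-1,I-2,II-1,II-2,III-1]: 16 consistent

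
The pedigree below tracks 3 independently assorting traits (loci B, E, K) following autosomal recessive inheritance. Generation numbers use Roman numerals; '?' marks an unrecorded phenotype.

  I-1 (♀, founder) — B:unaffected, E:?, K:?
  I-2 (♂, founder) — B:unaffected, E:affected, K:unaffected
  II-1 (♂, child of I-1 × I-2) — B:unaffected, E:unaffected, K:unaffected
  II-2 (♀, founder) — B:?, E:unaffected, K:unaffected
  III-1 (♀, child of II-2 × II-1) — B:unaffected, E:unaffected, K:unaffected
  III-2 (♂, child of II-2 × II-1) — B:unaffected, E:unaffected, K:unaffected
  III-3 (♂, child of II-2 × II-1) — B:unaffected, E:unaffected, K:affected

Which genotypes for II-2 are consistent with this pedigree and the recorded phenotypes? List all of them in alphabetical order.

II-2 ∈ {BB EE Kk, BB Ee Kk, Bb EE Kk, Bb Ee Kk, bb EE Kk, bb Ee Kk}

B/I-1 un ·: BB|Bb
B/I-2 un ·: BB|Bb
B/II-1 un I-1×I-2: BB|Bb
B/II-2 ? ·: BB|Bb|bb
B/III-1 un II-2×II-1: BB|Bb
B/III-2 un II-2×II-1: BB|Bb
B/III-3 un II-2×II-1: BB|Bb
⇒ B over [I-1,I-2,II-1,II-2,III-1,III-2,III-3]: 91 consistent
E/I-1 ? ·: EE|Ee
E/I-2 aff ·: ee
E/II-1 un I-1×I-2: Ee
E/II-2 un ·: EE|Ee
E/III-1 un II-2×II-1: EE|Ee
E/III-2 un II-2×II-1: EE|Ee
E/III-3 un II-2×II-1: EE|Ee
⇒ E over [I-1,I-2,II-1,II-2,III-1,III-2,III-3]: 32 consistent
K/I-1 ? ·: KK|Kk|kk
K/I-2 un ·: KK|Kk
K/II-1 un I-1×I-2: Kk
K/II-2 un ·: Kk
K/III-1 un II-2×II-1: KK|Kk
K/III-2 un II-2×II-1: KK|Kk
K/III-3 aff II-2×II-1: kk
⇒ K over [I-1,I-2,II-1,II-2,III-1,III-2,III-3]: 20 consistent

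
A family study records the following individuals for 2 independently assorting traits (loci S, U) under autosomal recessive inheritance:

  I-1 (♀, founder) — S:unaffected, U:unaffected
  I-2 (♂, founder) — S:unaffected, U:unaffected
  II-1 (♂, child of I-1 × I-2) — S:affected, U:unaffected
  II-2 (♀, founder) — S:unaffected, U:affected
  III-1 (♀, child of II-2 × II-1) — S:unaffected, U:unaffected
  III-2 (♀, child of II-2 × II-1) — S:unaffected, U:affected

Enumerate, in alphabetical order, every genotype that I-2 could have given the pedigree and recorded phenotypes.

I-2 ∈ {Ss UU, Ss Uu}

S/I-1 un ·: Ss
S/I-2 un ·: Ss
S/II-1 aff I-1×I-2: ss
S/II-2 un ·: SS|Ss
S/III-1 un II-2×II-1: Ss
S/III-2 un II-2×II-1: Ss
⇒ S over [I-1,I-2,II-1,II-2,III-1,III-2]: 2 consistent
U/I-1 un ·: UU|Uu
U/I-2 un ·: UU|Uu
U/II-1 un I-1×I-2: Uu
U/II-2 aff ·: uu
U/III-1 un II-2×II-1: Uu
U/III-2 aff II-2×II-1: uu
⇒ U over [I-1,I-2,II-1,II-2,III-1,III-2]: 3 consistent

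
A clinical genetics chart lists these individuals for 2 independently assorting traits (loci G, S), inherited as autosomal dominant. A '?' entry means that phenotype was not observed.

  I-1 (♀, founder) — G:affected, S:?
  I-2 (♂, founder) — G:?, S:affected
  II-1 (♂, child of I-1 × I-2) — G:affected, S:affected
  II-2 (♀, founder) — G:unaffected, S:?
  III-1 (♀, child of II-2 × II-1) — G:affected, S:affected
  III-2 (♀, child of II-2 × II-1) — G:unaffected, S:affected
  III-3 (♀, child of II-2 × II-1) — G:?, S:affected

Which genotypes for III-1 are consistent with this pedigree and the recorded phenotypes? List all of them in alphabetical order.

G/I-1 aff ·: Gg|GG
G/I-2 ? ·: gg|Gg|GG
G/II-1 aff I-1×I-2: Gg
G/II-2 un ·: gg
G/III-1 aff II-2×II-1: Gg
G/III-2 un II-2×II-1: gg
G/III-3 ? II-2×II-1: gg|Gg
⇒ G over [I-1,I-2,II-1,II-2,III-1,III-2,III-3]: 10 consistent
S/I-1 ? ·: ss|Ss|SS
S/I-2 aff ·: Ss|SS
S/II-1 aff I-1×I-2: Ss|SS
S/II-2 ? ·: ss|Ss|SS
S/III-1 aff II-2×II-1: Ss|SS
S/III-2 aff II-2×II-1: Ss|SS
S/III-3 aff II-2×II-1: Ss|SS
⇒ S over [I-1,I-2,II-1,II-2,III-1,III-2,III-3]: 125 consistent

III-1 ∈ {Gg SS, Gg Ss}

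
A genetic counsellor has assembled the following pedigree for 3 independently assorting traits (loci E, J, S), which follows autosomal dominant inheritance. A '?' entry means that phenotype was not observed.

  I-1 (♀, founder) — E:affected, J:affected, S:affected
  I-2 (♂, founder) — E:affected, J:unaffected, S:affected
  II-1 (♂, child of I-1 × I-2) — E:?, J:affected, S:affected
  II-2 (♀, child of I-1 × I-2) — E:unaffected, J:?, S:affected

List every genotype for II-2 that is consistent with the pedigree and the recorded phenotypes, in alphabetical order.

E/I-1 aff ·: Ee
E/I-2 aff ·: Ee
E/II-1 ? I-1×I-2: ee|Ee|EE
E/II-2 un I-1×I-2: ee
⇒ E over [I-1,I-2,II-1,II-2]: 3 consistent
J/I-1 aff ·: Jj|JJ
J/I-2 un ·: jj
J/II-1 aff I-1×I-2: Jj
J/II-2 ? I-1×I-2: jj|Jj
⇒ J over [I-1,I-2,II-1,II-2]: 3 consistent
S/I-1 aff ·: Ss|SS
S/I-2 aff ·: Ss|SS
S/II-1 aff I-1×I-2: Ss|SS
S/II-2 aff I-1×I-2: Ss|SS
⇒ S over [I-1,I-2,II-1,II-2]: 13 consistent

II-2 ∈ {ee Jj SS, ee Jj Ss, ee jj SS, ee jj Ss}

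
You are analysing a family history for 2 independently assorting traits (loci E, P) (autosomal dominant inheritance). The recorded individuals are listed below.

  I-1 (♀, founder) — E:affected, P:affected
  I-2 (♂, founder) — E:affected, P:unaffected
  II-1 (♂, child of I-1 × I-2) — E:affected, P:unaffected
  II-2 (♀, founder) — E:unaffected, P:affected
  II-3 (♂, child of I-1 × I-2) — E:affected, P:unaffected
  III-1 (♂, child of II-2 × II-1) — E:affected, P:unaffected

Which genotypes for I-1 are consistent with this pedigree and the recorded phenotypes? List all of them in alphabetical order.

I-1 ∈ {EE Pp, Ee Pp}

E/I-1 aff ·: Ee|EE
E/I-2 aff ·: Ee|EE
E/II-1 aff I-1×I-2: Ee|EE
E/II-2 un ·: ee
E/II-3 aff I-1×I-2: Ee|EE
E/III-1 aff II-2×II-1: Ee
⇒ E over [I-1,I-2,II-1,II-2,II-3,III-1]: 13 consistent
P/I-1 aff ·: Pp
P/I-2 un ·: pp
P/II-1 un I-1×I-2: pp
P/II-2 aff ·: Pp
P/II-3 un I-1×I-2: pp
P/III-1 un II-2×II-1: pp
⇒ P over [I-1,I-2,II-1,II-2,II-3,III-1]: 1 consistent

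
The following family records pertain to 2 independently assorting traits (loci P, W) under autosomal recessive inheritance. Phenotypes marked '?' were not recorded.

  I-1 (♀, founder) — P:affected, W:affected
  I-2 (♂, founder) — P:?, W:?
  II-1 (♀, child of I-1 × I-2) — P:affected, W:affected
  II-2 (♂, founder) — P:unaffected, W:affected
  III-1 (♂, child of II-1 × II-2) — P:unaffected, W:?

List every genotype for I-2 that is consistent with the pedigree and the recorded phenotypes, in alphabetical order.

P/I-1 aff ·: pp
P/I-2 ? ·: Pp|pp
P/II-1 aff I-1×I-2: pp
P/II-2 un ·: PP|Pp
P/III-1 un II-1×II-2: Pp
⇒ P over [I-1,I-2,II-1,II-2,III-1]: 4 consistent
W/I-1 aff ·: ww
W/I-2 ? ·: Ww|ww
W/II-1 aff I-1×I-2: ww
W/II-2 aff ·: ww
W/III-1 ? II-1×II-2: ww
⇒ W over [I-1,I-2,II-1,II-2,III-1]: 2 consistent

I-2 ∈ {Pp Ww, Pp ww, pp Ww, pp ww}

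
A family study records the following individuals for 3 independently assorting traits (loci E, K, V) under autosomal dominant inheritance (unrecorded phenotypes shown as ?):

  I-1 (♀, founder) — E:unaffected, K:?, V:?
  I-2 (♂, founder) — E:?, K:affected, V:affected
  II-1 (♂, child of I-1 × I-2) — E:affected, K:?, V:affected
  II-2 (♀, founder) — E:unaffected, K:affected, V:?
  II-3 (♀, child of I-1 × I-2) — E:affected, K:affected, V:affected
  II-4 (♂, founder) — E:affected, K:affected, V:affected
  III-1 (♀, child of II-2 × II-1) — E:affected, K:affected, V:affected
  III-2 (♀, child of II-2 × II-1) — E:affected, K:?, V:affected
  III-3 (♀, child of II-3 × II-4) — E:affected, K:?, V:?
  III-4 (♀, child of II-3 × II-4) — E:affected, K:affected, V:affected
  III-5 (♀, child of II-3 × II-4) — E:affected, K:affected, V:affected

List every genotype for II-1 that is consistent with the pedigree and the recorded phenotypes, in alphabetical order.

E/I-1 un ·: ee
E/I-2 ? ·: Ee|EE
E/II-1 aff I-1×I-2: Ee
E/II-2 un ·: ee
E/II-3 aff I-1×I-2: Ee
E/II-4 aff ·: Ee|EE
E/III-1 aff II-2×II-1: Ee
E/III-2 aff II-2×II-1: Ee
E/III-3 aff II-3×II-4: Ee|EE
E/III-4 aff II-3×II-4: Ee|EE
E/III-5 aff II-3×II-4: Ee|EE
⇒ E over [I-1,I-2,II-1,II-2,II-3,II-4,III-1,III-2,III-3,III-4,III-5]: 32 consistent
K/I-1 ? ·: kk|Kk|KK
K/I-2 aff ·: Kk|KK
K/II-1 ? I-1×I-2: kk|Kk|KK
K/II-2 aff ·: Kk|KK
K/II-3 aff I-1×I-2: Kk|KK
K/II-4 aff ·: Kk|KK
K/III-1 aff II-2×II-1: Kk|KK
K/III-2 ? II-2×II-1: kk|Kk|KK
K/III-3 ? II-3×II-4: kk|Kk|KK
K/III-4 aff II-3×II-4: Kk|KK
K/III-5 aff II-3×II-4: Kk|KK
⇒ K over [I-1,I-2,II-1,II-2,II-3,II-4,III-1,III-2,III-3,III-4,III-5]: 1897 consistent
V/I-1 ? ·: vv|Vv|VV
V/I-2 aff ·: Vv|VV
V/II-1 aff I-1×I-2: Vv|VV
V/II-2 ? ·: vv|Vv|VV
V/II-3 aff I-1×I-2: Vv|VV
V/II-4 aff ·: Vv|VV
V/III-1 aff II-2×II-1: Vv|VV
V/III-2 aff II-2×II-1: Vv|VV
V/III-3 ? II-3×II-4: vv|Vv|VV
V/III-4 aff II-3×II-4: Vv|VV
V/III-5 aff II-3×II-4: Vv|VV
⇒ V over [I-1,I-2,II-1,II-2,II-3,II-4,III-1,III-2,III-3,III-4,III-5]: 1719 consistent

II-1 ∈ {Ee KK VV, Ee KK Vv, Ee Kk VV, Ee Kk Vv, Ee kk VV, Ee kk Vv}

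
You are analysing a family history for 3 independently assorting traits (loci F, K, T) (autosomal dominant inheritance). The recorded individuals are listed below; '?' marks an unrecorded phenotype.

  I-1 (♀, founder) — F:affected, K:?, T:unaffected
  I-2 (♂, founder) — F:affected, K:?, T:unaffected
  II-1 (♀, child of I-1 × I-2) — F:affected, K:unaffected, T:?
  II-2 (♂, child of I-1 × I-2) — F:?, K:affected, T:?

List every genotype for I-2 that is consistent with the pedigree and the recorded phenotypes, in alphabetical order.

I-2 ∈ {FF Kk tt, FF kk tt, Ff Kk tt, Ff kk tt}

F/I-1 aff ·: Ff|FF
F/I-2 aff ·: Ff|FF
F/II-1 aff I-1×I-2: Ff|FF
F/II-2 ? I-1×I-2: ff|Ff|FF
⇒ F over [I-1,I-2,II-1,II-2]: 15 consistent
K/I-1 ? ·: kk|Kk
K/I-2 ? ·: kk|Kk
K/II-1 un I-1×I-2: kk
K/II-2 aff I-1×I-2: Kk|KK
⇒ K over [I-1,I-2,II-1,II-2]: 4 consistent
T/I-1 un ·: tt
T/I-2 un ·: tt
T/II-1 ? I-1×I-2: tt
T/II-2 ? I-1×I-2: tt
⇒ T over [I-1,I-2,II-1,II-2]: 1 consistent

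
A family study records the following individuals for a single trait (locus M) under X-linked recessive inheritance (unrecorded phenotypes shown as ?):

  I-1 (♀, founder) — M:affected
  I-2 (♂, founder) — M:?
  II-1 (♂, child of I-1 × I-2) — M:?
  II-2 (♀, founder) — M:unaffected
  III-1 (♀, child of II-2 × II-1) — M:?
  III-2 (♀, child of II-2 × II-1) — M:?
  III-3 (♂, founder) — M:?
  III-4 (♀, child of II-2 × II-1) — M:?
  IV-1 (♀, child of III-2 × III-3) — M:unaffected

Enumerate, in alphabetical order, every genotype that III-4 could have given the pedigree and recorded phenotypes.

M/I-1 aff ·: X^mX^m
M/I-2 ? ·: X^MY|X^mY
M/II-1 ? I-1×I-2: X^mY
M/II-2 un ·: X^MX^M|X^MX^m
M/III-1 ? II-2×II-1: X^MX^m|X^mX^m
M/III-2 ? II-2×II-1: X^MX^m|X^mX^m
M/III-3 ? ·: X^MY|X^mY
M/III-4 ? II-2×II-1: X^MX^m|X^mX^m
M/IV-1 un III-2×III-3: X^MX^M|X^MX^m
⇒ M over [I-1,I-2,II-1,II-2,III-1,III-2,III-3,III-4,IV-1]: 38 consistent

III-4 ∈ {X^MX^m, X^mX^m}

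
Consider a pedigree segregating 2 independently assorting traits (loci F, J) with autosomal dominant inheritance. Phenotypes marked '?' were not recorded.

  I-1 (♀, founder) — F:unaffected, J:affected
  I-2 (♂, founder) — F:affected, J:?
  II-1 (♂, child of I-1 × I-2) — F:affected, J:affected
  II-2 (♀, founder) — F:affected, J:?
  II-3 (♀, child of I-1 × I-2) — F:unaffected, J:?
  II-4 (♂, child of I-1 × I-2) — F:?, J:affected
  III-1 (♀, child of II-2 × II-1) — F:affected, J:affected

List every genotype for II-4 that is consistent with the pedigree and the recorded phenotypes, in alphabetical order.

F/I-1 un ·: ff
F/I-2 aff ·: Ff
F/II-1 aff I-1×I-2: Ff
F/II-2 aff ·: Ff|FF
F/II-3 un I-1×I-2: ff
F/II-4 ? I-1×I-2: ff|Ff
F/III-1 aff II-2×II-1: Ff|FF
⇒ F over [I-1,I-2,II-1,II-2,II-3,II-4,III-1]: 8 consistent
J/I-1 aff ·: Jj|JJ
J/I-2 ? ·: jj|Jj|JJ
J/II-1 aff I-1×I-2: Jj|JJ
J/II-2 ? ·: jj|Jj|JJ
J/II-3 ? I-1×I-2: jj|Jj|JJ
J/II-4 aff I-1×I-2: Jj|JJ
J/III-1 aff II-2×II-1: Jj|JJ
⇒ J over [I-1,I-2,II-1,II-2,II-3,II-4,III-1]: 145 consistent

II-4 ∈ {Ff JJ, Ff Jj, ff JJ, ff Jj}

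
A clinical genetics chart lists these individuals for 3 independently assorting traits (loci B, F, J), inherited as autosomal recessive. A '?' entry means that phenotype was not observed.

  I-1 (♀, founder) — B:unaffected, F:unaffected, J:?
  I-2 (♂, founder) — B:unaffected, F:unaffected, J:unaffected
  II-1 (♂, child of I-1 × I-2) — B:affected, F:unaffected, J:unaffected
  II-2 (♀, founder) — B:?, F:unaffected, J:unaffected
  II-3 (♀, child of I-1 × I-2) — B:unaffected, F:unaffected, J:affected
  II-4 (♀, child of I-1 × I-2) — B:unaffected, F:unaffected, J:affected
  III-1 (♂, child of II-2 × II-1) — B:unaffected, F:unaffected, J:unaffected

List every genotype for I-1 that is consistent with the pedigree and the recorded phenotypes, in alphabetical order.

B/I-1 un ·: Bb
B/I-2 un ·: Bb
B/II-1 aff I-1×I-2: bb
B/II-2 ? ·: BB|Bb
B/II-3 un I-1×I-2: BB|Bb
B/II-4 un I-1×I-2: BB|Bb
B/III-1 un II-2×II-1: Bb
⇒ B over [I-1,I-2,II-1,II-2,II-3,II-4,III-1]: 8 consistent
F/I-1 un ·: FF|Ff
F/I-2 un ·: FF|Ff
F/II-1 un I-1×I-2: FF|Ff
F/II-2 un ·: FF|Ff
F/II-3 un I-1×I-2: FF|Ff
F/II-4 un I-1×I-2: FF|Ff
F/III-1 un II-2×II-1: FF|Ff
⇒ F over [I-1,I-2,II-1,II-2,II-3,II-4,III-1]: 87 consistent
J/I-1 ? ·: Jj|jj
J/I-2 un ·: Jj
J/II-1 un I-1×I-2: JJ|Jj
J/II-2 un ·: JJ|Jj
J/II-3 aff I-1×I-2: jj
J/II-4 aff I-1×I-2: jj
J/III-1 un II-2×II-1: JJ|Jj
⇒ J over [I-1,I-2,II-1,II-2,II-3,II-4,III-1]: 11 consistent

I-1 ∈ {Bb FF Jj, Bb FF jj, Bb Ff Jj, Bb Ff jj}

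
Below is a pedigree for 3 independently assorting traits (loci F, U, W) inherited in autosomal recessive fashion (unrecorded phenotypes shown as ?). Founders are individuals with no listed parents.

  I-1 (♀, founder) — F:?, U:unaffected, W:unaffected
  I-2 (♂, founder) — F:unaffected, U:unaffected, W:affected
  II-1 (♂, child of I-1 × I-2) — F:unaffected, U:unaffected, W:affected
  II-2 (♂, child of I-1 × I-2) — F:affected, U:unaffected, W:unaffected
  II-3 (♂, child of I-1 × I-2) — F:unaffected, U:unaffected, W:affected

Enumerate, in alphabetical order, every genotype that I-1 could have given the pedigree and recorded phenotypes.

I-1 ∈ {Ff UU Ww, Ff Uu Ww, ff UU Ww, ff Uu Ww}

F/I-1 ? ·: Ff|ff
F/I-2 un ·: Ff
F/II-1 un I-1×I-2: FF|Ff
F/II-2 aff I-1×I-2: ff
F/II-3 un I-1×I-2: FF|Ff
⇒ F over [I-1,I-2,II-1,II-2,II-3]: 5 consistent
U/I-1 un ·: UU|Uu
U/I-2 un ·: UU|Uu
U/II-1 un I-1×I-2: UU|Uu
U/II-2 un I-1×I-2: UU|Uu
U/II-3 un I-1×I-2: UU|Uu
⇒ U over [I-1,I-2,II-1,II-2,II-3]: 25 consistent
W/I-1 un ·: Ww
W/I-2 aff ·: ww
W/II-1 aff I-1×I-2: ww
W/II-2 un I-1×I-2: Ww
W/II-3 aff I-1×I-2: ww
⇒ W over [I-1,I-2,II-1,II-2,II-3]: 1 consistent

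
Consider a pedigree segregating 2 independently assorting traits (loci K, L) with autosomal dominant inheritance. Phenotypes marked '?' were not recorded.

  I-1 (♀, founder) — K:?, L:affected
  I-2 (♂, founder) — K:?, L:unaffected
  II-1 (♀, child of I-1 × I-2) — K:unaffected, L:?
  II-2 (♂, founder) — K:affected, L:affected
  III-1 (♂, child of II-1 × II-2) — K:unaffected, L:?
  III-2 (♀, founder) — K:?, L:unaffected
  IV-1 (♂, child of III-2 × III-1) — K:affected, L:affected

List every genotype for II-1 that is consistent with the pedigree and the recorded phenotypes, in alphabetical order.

K/I-1 ? ·: kk|Kk
K/I-2 ? ·: kk|Kk
K/II-1 un I-1×I-2: kk
K/II-2 aff ·: Kk
K/III-1 un II-1×II-2: kk
K/III-2 ? ·: Kk|KK
K/IV-1 aff III-2×III-1: Kk
⇒ K over [I-1,I-2,II-1,II-2,III-1,III-2,IV-1]: 8 consistent
L/I-1 aff ·: Ll|LL
L/I-2 un ·: ll
L/II-1 ? I-1×I-2: ll|Ll
L/II-2 aff ·: Ll|LL
L/III-1 ? II-1×II-2: Ll|LL
L/III-2 un ·: ll
L/IV-1 aff III-2×III-1: Ll
⇒ L over [I-1,I-2,II-1,II-2,III-1,III-2,IV-1]: 10 consistent

II-1 ∈ {kk Ll, kk ll}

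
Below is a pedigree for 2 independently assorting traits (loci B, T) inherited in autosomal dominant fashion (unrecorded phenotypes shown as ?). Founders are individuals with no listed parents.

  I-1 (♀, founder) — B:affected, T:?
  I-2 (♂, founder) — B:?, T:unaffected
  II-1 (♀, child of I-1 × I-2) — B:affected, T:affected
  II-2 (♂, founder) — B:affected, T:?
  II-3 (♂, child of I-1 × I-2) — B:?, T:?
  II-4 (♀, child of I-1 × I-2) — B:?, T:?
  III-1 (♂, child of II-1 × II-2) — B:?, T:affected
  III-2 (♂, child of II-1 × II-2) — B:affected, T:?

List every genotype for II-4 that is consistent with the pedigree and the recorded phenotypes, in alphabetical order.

II-4 ∈ {BB Tt, BB tt, Bb Tt, Bb tt, bb Tt, bb tt}

B/I-1 aff ·: Bb|BB
B/I-2 ? ·: bb|Bb|BB
B/II-1 aff I-1×I-2: Bb|BB
B/II-2 aff ·: Bb|BB
B/II-3 ? I-1×I-2: bb|Bb|BB
B/II-4 ? I-1×I-2: bb|Bb|BB
B/III-1 ? II-1×II-2: bb|Bb|BB
B/III-2 aff II-1×II-2: Bb|BB
⇒ B over [I-1,I-2,II-1,II-2,II-3,II-4,III-1,III-2]: 310 consistent
T/I-1 ? ·: Tt|TT
T/I-2 un ·: tt
T/II-1 aff I-1×I-2: Tt
T/II-2 ? ·: tt|Tt|TT
T/II-3 ? I-1×I-2: tt|Tt
T/II-4 ? I-1×I-2: tt|Tt
T/III-1 aff II-1×II-2: Tt|TT
T/III-2 ? II-1×II-2: tt|Tt|TT
⇒ T over [I-1,I-2,II-1,II-2,II-3,II-4,III-1,III-2]: 60 consistent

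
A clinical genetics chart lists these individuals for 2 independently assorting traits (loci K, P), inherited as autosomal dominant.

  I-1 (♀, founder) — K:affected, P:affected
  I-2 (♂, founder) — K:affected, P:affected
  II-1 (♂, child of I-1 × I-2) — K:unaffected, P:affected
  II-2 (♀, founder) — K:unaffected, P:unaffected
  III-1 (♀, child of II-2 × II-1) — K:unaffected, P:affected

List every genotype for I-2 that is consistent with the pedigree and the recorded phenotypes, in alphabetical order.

I-2 ∈ {Kk PP, Kk Pp}

K/I-1 aff ·: Kk
K/I-2 aff ·: Kk
K/II-1 un I-1×I-2: kk
K/II-2 un ·: kk
K/III-1 un II-2×II-1: kk
⇒ K over [I-1,I-2,II-1,II-2,III-1]: 1 consistent
P/I-1 aff ·: Pp|PP
P/I-2 aff ·: Pp|PP
P/II-1 aff I-1×I-2: Pp|PP
P/II-2 un ·: pp
P/III-1 aff II-2×II-1: Pp
⇒ P over [I-1,I-2,II-1,II-2,III-1]: 7 consistent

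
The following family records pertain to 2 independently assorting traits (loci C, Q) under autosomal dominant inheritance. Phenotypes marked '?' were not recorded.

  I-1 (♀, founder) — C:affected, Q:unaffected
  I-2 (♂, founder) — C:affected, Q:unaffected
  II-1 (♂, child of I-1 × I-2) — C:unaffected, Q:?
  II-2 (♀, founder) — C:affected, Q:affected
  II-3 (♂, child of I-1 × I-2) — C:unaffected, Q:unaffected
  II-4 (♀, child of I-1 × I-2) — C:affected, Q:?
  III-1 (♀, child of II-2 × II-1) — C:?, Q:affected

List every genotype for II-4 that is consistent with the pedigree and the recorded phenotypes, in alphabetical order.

II-4 ∈ {CC qq, Cc qq}

C/I-1 aff ·: Cc
C/I-2 aff ·: Cc
C/II-1 un I-1×I-2: cc
C/II-2 aff ·: Cc|CC
C/II-3 un I-1×I-2: cc
C/II-4 aff I-1×I-2: Cc|CC
C/III-1 ? II-2×II-1: cc|Cc
⇒ C over [I-1,I-2,II-1,II-2,II-3,II-4,III-1]: 6 consistent
Q/I-1 un ·: qq
Q/I-2 un ·: qq
Q/II-1 ? I-1×I-2: qq
Q/II-2 aff ·: Qq|QQ
Q/II-3 un I-1×I-2: qq
Q/II-4 ? I-1×I-2: qq
Q/III-1 aff II-2×II-1: Qq
⇒ Q over [I-1,I-2,II-1,II-2,II-3,II-4,III-1]: 2 consistent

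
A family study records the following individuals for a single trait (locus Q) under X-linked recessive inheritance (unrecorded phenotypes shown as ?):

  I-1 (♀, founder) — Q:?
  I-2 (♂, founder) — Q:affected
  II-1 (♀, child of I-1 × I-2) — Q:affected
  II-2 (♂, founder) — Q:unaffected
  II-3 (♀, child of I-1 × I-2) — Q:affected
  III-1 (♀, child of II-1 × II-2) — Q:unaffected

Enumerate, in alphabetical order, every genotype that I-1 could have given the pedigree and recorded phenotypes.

I-1 ∈ {X^QX^q, X^qX^q}

Q/I-1 ? ·: X^QX^q|X^qX^q
Q/I-2 aff ·: X^qY
Q/II-1 aff I-1×I-2: X^qX^q
Q/II-2 un ·: X^QY
Q/II-3 aff I-1×I-2: X^qX^q
Q/III-1 un II-1×II-2: X^QX^q
⇒ Q over [I-1,I-2,II-1,II-2,II-3,III-1]: 2 consistent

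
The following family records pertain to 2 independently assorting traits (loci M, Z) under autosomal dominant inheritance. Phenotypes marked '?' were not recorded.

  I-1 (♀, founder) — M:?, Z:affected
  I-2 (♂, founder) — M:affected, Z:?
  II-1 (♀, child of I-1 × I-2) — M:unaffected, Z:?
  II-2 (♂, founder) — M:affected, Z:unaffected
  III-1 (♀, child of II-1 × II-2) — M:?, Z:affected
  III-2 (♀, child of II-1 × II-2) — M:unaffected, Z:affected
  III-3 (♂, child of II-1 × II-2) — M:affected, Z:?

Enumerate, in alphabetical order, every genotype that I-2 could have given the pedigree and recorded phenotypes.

M/I-1 ? ·: mm|Mm
M/I-2 aff ·: Mm
M/II-1 un I-1×I-2: mm
M/II-2 aff ·: Mm
M/III-1 ? II-1×II-2: mm|Mm
M/III-2 un II-1×II-2: mm
M/III-3 aff II-1×II-2: Mm
⇒ M over [I-1,I-2,II-1,II-2,III-1,III-2,III-3]: 4 consistent
Z/I-1 aff ·: Zz|ZZ
Z/I-2 ? ·: zz|Zz|ZZ
Z/II-1 ? I-1×I-2: Zz|ZZ
Z/II-2 un ·: zz
Z/III-1 aff II-1×II-2: Zz
Z/III-2 aff II-1×II-2: Zz
Z/III-3 ? II-1×II-2: zz|Zz
⇒ Z over [I-1,I-2,II-1,II-2,III-1,III-2,III-3]: 14 consistent

I-2 ∈ {Mm ZZ, Mm Zz, Mm zz}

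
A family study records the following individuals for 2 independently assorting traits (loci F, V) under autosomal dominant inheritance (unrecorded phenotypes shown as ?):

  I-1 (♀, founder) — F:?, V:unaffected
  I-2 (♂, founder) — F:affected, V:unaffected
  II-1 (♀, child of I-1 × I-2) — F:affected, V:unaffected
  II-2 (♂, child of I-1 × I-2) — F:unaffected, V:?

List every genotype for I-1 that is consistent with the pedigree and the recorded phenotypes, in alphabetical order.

F/I-1 ? ·: ff|Ff
F/I-2 aff ·: Ff
F/II-1 aff I-1×I-2: Ff|FF
F/II-2 un I-1×I-2: ff
⇒ F over [I-1,I-2,II-1,II-2]: 3 consistent
V/I-1 un ·: vv
V/I-2 un ·: vv
V/II-1 un I-1×I-2: vv
V/II-2 ? I-1×I-2: vv
⇒ V over [I-1,I-2,II-1,II-2]: 1 consistent

I-1 ∈ {Ff vv, ff vv}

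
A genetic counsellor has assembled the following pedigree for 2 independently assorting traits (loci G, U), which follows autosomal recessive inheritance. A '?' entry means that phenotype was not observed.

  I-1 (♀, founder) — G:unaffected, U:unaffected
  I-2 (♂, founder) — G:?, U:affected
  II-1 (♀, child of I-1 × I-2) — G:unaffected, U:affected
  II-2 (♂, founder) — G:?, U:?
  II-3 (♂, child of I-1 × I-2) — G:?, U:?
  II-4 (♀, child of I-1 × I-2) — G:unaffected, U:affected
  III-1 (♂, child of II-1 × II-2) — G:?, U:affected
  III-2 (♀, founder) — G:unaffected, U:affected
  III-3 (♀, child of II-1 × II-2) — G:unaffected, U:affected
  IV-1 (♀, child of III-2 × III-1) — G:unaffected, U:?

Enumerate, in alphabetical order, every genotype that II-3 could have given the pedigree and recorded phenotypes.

II-3 ∈ {GG Uu, GG uu, Gg Uu, Gg uu, gg Uu, gg uu}

G/I-1 un ·: GG|Gg
G/I-2 ? ·: GG|Gg|gg
G/II-1 un I-1×I-2: GG|Gg
G/II-2 ? ·: GG|Gg|gg
G/II-3 ? I-1×I-2: GG|Gg|gg
G/II-4 un I-1×I-2: GG|Gg
G/III-1 ? II-1×II-2: GG|Gg|gg
G/III-2 un ·: GG|Gg
G/III-3 un II-1×II-2: GG|Gg
G/IV-1 un III-2×III-1: GG|Gg
⇒ G over [I-1,I-2,II-1,II-2,II-3,II-4,III-1,III-2,III-3,IV-1]: 961 consistent
U/I-1 un ·: Uu
U/I-2 aff ·: uu
U/II-1 aff I-1×I-2: uu
U/II-2 ? ·: Uu|uu
U/II-3 ? I-1×I-2: Uu|uu
U/II-4 aff I-1×I-2: uu
U/III-1 aff II-1×II-2: uu
U/III-2 aff ·: uu
U/III-3 aff II-1×II-2: uu
U/IV-1 ? III-2×III-1: uu
⇒ U over [I-1,I-2,II-1,II-2,II-3,II-4,III-1,III-2,III-3,IV-1]: 4 consistent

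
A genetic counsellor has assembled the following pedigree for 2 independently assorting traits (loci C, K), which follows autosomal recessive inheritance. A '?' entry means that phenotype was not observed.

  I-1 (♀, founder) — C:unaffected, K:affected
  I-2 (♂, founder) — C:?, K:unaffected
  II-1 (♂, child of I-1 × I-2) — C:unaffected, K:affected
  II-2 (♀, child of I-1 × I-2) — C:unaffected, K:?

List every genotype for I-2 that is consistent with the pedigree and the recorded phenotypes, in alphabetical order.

I-2 ∈ {CC Kk, Cc Kk, cc Kk}

C/I-1 un ·: CC|Cc
C/I-2 ? ·: CC|Cc|cc
C/II-1 un I-1×I-2: CC|Cc
C/II-2 un I-1×I-2: CC|Cc
⇒ C over [I-1,I-2,II-1,II-2]: 15 consistent
K/I-1 aff ·: kk
K/I-2 un ·: Kk
K/II-1 aff I-1×I-2: kk
K/II-2 ? I-1×I-2: Kk|kk
⇒ K over [I-1,I-2,II-1,II-2]: 2 consistent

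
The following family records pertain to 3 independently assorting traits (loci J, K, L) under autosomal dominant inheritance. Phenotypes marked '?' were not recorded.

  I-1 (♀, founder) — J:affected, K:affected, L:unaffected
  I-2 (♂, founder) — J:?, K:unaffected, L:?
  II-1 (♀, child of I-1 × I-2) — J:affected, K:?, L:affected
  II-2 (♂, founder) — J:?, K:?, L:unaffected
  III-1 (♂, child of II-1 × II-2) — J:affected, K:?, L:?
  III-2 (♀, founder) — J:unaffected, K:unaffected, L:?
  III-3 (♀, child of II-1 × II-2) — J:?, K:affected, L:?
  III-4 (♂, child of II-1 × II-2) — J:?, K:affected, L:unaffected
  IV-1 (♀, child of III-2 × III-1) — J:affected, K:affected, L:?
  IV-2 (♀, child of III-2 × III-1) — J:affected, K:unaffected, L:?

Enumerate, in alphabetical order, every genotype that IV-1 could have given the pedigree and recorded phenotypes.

IV-1 ∈ {Jj Kk LL, Jj Kk Ll, Jj Kk ll}

J/I-1 aff ·: Jj|JJ
J/I-2 ? ·: jj|Jj|JJ
J/II-1 aff I-1×I-2: Jj|JJ
J/II-2 ? ·: jj|Jj|JJ
J/III-1 aff II-1×II-2: Jj|JJ
J/III-2 un ·: jj
J/III-3 ? II-1×II-2: jj|Jj|JJ
J/III-4 ? II-1×II-2: jj|Jj|JJ
J/IV-1 aff III-2×III-1: Jj
J/IV-2 aff III-2×III-1: Jj
⇒ J over [I-1,I-2,II-1,II-2,III-1,III-2,III-3,III-4,IV-1,IV-2]: 190 consistent
K/I-1 aff ·: Kk|KK
K/I-2 un ·: kk
K/II-1 ? I-1×I-2: kk|Kk
K/II-2 ? ·: kk|Kk|KK
K/III-1 ? II-1×II-2: Kk
K/III-2 un ·: kk
K/III-3 aff II-1×II-2: Kk|KK
K/III-4 aff II-1×II-2: Kk|KK
K/IV-1 aff III-2×III-1: Kk
K/IV-2 un III-2×III-1: kk
⇒ K over [I-1,I-2,II-1,II-2,III-1,III-2,III-3,III-4,IV-1,IV-2]: 20 consistent
L/I-1 un ·: ll
L/I-2 ? ·: Ll|LL
L/II-1 aff I-1×I-2: Ll
L/II-2 un ·: ll
L/III-1 ? II-1×II-2: ll|Ll
L/III-2 ? ·: ll|Ll|LL
L/III-3 ? II-1×II-2: ll|Ll
L/III-4 un II-1×II-2: ll
L/IV-1 ? III-2×III-1: ll|Ll|LL
L/IV-2 ? III-2×III-1: ll|Ll|LL
⇒ L over [I-1,I-2,II-1,II-2,III-1,III-2,III-3,III-4,IV-1,IV-2]: 92 consistent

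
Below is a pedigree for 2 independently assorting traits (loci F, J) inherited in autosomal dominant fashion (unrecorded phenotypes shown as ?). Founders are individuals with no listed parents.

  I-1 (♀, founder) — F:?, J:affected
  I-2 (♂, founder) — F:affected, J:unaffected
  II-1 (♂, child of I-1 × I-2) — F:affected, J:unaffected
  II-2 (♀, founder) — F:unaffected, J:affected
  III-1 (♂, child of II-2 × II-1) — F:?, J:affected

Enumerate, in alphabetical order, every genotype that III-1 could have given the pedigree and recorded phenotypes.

F/I-1 ? ·: ff|Ff|FF
F/I-2 aff ·: Ff|FF
F/II-1 aff I-1×I-2: Ff|FF
F/II-2 un ·: ff
F/III-1 ? II-2×II-1: ff|Ff
⇒ F over [I-1,I-2,II-1,II-2,III-1]: 14 consistent
J/I-1 aff ·: Jj
J/I-2 un ·: jj
J/II-1 un I-1×I-2: jj
J/II-2 aff ·: Jj|JJ
J/III-1 aff II-2×II-1: Jj
⇒ J over [I-1,I-2,II-1,II-2,III-1]: 2 consistent

III-1 ∈ {Ff Jj, ff Jj}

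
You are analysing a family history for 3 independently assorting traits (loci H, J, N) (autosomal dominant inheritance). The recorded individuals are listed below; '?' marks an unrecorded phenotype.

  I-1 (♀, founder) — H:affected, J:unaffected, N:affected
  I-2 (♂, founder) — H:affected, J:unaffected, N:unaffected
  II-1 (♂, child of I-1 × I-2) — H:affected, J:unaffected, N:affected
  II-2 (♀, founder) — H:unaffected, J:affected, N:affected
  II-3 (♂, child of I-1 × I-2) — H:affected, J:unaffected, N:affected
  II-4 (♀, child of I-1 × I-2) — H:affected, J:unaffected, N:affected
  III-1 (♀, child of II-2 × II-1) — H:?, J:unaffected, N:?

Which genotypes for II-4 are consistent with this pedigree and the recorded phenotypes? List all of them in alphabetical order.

H/I-1 aff ·: Hh|HH
H/I-2 aff ·: Hh|HH
H/II-1 aff I-1×I-2: Hh|HH
H/II-2 un ·: hh
H/II-3 aff I-1×I-2: Hh|HH
H/II-4 aff I-1×I-2: Hh|HH
H/III-1 ? II-2×II-1: hh|Hh
⇒ H over [I-1,I-2,II-1,II-2,II-3,II-4,III-1]: 37 consistent
J/I-1 un ·: jj
J/I-2 un ·: jj
J/II-1 un I-1×I-2: jj
J/II-2 aff ·: Jj
J/II-3 un I-1×I-2: jj
J/II-4 un I-1×I-2: jj
J/III-1 un II-2×II-1: jj
⇒ J over [I-1,I-2,II-1,II-2,II-3,II-4,III-1]: 1 consistent
N/I-1 aff ·: Nn|NN
N/I-2 un ·: nn
N/II-1 aff I-1×I-2: Nn
N/II-2 aff ·: Nn|NN
N/II-3 aff I-1×I-2: Nn
N/II-4 aff I-1×I-2: Nn
N/III-1 ? II-2×II-1: nn|Nn|NN
⇒ N over [I-1,I-2,II-1,II-2,II-3,II-4,III-1]: 10 consistent

II-4 ∈ {HH jj Nn, Hh jj Nn}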